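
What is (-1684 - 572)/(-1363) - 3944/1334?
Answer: -868/667 ≈ -1.3013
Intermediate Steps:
(-1684 - 572)/(-1363) - 3944/1334 = -2256*(-1/1363) - 3944*1/1334 = 48/29 - 68/23 = -868/667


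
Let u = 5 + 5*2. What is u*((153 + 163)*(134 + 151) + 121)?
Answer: 1352715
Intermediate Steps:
u = 15 (u = 5 + 10 = 15)
u*((153 + 163)*(134 + 151) + 121) = 15*((153 + 163)*(134 + 151) + 121) = 15*(316*285 + 121) = 15*(90060 + 121) = 15*90181 = 1352715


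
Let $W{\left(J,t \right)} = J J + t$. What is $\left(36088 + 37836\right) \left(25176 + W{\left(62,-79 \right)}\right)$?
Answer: $2139434484$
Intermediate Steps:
$W{\left(J,t \right)} = t + J^{2}$ ($W{\left(J,t \right)} = J^{2} + t = t + J^{2}$)
$\left(36088 + 37836\right) \left(25176 + W{\left(62,-79 \right)}\right) = \left(36088 + 37836\right) \left(25176 - \left(79 - 62^{2}\right)\right) = 73924 \left(25176 + \left(-79 + 3844\right)\right) = 73924 \left(25176 + 3765\right) = 73924 \cdot 28941 = 2139434484$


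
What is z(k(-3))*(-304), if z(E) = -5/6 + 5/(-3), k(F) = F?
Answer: 760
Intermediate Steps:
z(E) = -5/2 (z(E) = -5*1/6 + 5*(-1/3) = -5/6 - 5/3 = -5/2)
z(k(-3))*(-304) = -5/2*(-304) = 760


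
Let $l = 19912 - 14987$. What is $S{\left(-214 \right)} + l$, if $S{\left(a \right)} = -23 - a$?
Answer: $5116$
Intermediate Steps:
$l = 4925$
$S{\left(-214 \right)} + l = \left(-23 - -214\right) + 4925 = \left(-23 + 214\right) + 4925 = 191 + 4925 = 5116$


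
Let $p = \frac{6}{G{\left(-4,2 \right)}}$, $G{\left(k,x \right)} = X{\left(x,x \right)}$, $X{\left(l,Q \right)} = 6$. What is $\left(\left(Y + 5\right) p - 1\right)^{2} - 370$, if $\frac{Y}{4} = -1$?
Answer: $-370$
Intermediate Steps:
$Y = -4$ ($Y = 4 \left(-1\right) = -4$)
$G{\left(k,x \right)} = 6$
$p = 1$ ($p = \frac{6}{6} = 6 \cdot \frac{1}{6} = 1$)
$\left(\left(Y + 5\right) p - 1\right)^{2} - 370 = \left(\left(-4 + 5\right) 1 - 1\right)^{2} - 370 = \left(1 \cdot 1 - 1\right)^{2} - 370 = \left(1 - 1\right)^{2} - 370 = 0^{2} - 370 = 0 - 370 = -370$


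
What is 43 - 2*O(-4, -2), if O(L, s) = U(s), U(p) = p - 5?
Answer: 57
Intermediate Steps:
U(p) = -5 + p
O(L, s) = -5 + s
43 - 2*O(-4, -2) = 43 - 2*(-5 - 2) = 43 - 2*(-7) = 43 + 14 = 57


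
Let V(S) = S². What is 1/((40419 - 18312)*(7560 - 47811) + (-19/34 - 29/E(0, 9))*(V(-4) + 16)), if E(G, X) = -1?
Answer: -17/15127075097 ≈ -1.1238e-9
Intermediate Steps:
1/((40419 - 18312)*(7560 - 47811) + (-19/34 - 29/E(0, 9))*(V(-4) + 16)) = 1/((40419 - 18312)*(7560 - 47811) + (-19/34 - 29/(-1))*((-4)² + 16)) = 1/(22107*(-40251) + (-19*1/34 - 29*(-1))*(16 + 16)) = 1/(-889828857 + (-19/34 + 29)*32) = 1/(-889828857 + (967/34)*32) = 1/(-889828857 + 15472/17) = 1/(-15127075097/17) = -17/15127075097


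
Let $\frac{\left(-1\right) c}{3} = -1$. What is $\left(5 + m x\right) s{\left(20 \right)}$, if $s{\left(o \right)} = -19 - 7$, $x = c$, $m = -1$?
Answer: $-52$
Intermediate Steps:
$c = 3$ ($c = \left(-3\right) \left(-1\right) = 3$)
$x = 3$
$s{\left(o \right)} = -26$
$\left(5 + m x\right) s{\left(20 \right)} = \left(5 - 3\right) \left(-26\right) = 2 \left(-26\right) = -52$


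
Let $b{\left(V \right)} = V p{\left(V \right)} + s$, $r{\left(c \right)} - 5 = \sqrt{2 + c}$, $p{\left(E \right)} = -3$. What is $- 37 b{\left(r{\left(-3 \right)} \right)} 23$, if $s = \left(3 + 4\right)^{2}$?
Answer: $-28934 + 2553 i \approx -28934.0 + 2553.0 i$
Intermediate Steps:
$s = 49$ ($s = 7^{2} = 49$)
$r{\left(c \right)} = 5 + \sqrt{2 + c}$
$b{\left(V \right)} = 49 - 3 V$ ($b{\left(V \right)} = V \left(-3\right) + 49 = - 3 V + 49 = 49 - 3 V$)
$- 37 b{\left(r{\left(-3 \right)} \right)} 23 = - 37 \left(49 - 3 \left(5 + \sqrt{2 - 3}\right)\right) 23 = - 37 \left(49 - 3 \left(5 + \sqrt{-1}\right)\right) 23 = - 37 \left(49 - 3 \left(5 + i\right)\right) 23 = - 37 \left(49 - \left(15 + 3 i\right)\right) 23 = - 37 \left(34 - 3 i\right) 23 = \left(-1258 + 111 i\right) 23 = -28934 + 2553 i$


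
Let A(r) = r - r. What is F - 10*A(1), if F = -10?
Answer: -10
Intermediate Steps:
A(r) = 0
F - 10*A(1) = -10 - 10*0 = -10 + 0 = -10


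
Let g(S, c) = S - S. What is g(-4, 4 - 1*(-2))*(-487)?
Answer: 0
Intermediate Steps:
g(S, c) = 0
g(-4, 4 - 1*(-2))*(-487) = 0*(-487) = 0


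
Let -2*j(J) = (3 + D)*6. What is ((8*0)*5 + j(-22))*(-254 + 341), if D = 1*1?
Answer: -1044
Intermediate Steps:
D = 1
j(J) = -12 (j(J) = -(3 + 1)*6/2 = -2*6 = -½*24 = -12)
((8*0)*5 + j(-22))*(-254 + 341) = ((8*0)*5 - 12)*(-254 + 341) = (0*5 - 12)*87 = (0 - 12)*87 = -12*87 = -1044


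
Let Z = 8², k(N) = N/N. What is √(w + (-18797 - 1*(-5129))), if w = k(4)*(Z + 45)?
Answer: I*√13559 ≈ 116.44*I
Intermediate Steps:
k(N) = 1
Z = 64
w = 109 (w = 1*(64 + 45) = 1*109 = 109)
√(w + (-18797 - 1*(-5129))) = √(109 + (-18797 - 1*(-5129))) = √(109 + (-18797 + 5129)) = √(109 - 13668) = √(-13559) = I*√13559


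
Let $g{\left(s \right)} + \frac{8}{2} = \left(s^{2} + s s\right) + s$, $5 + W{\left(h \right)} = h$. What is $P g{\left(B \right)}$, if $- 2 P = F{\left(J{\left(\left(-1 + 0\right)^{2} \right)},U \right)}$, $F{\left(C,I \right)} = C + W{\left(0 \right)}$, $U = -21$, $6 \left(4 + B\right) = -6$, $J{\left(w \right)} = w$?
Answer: $82$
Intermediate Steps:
$W{\left(h \right)} = -5 + h$
$B = -5$ ($B = -4 + \frac{1}{6} \left(-6\right) = -4 - 1 = -5$)
$g{\left(s \right)} = -4 + s + 2 s^{2}$ ($g{\left(s \right)} = -4 + \left(\left(s^{2} + s s\right) + s\right) = -4 + \left(\left(s^{2} + s^{2}\right) + s\right) = -4 + \left(2 s^{2} + s\right) = -4 + \left(s + 2 s^{2}\right) = -4 + s + 2 s^{2}$)
$F{\left(C,I \right)} = -5 + C$ ($F{\left(C,I \right)} = C + \left(-5 + 0\right) = C - 5 = -5 + C$)
$P = 2$ ($P = - \frac{-5 + \left(-1 + 0\right)^{2}}{2} = - \frac{-5 + \left(-1\right)^{2}}{2} = - \frac{-5 + 1}{2} = \left(- \frac{1}{2}\right) \left(-4\right) = 2$)
$P g{\left(B \right)} = 2 \left(-4 - 5 + 2 \left(-5\right)^{2}\right) = 2 \left(-4 - 5 + 2 \cdot 25\right) = 2 \left(-4 - 5 + 50\right) = 2 \cdot 41 = 82$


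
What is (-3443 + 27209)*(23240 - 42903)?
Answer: -467310858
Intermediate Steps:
(-3443 + 27209)*(23240 - 42903) = 23766*(-19663) = -467310858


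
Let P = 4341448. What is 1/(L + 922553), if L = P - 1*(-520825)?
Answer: 1/5784826 ≈ 1.7287e-7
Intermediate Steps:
L = 4862273 (L = 4341448 - 1*(-520825) = 4341448 + 520825 = 4862273)
1/(L + 922553) = 1/(4862273 + 922553) = 1/5784826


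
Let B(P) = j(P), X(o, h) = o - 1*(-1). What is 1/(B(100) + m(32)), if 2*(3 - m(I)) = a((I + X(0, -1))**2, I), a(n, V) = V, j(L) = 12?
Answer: -1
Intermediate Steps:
X(o, h) = 1 + o (X(o, h) = o + 1 = 1 + o)
B(P) = 12
m(I) = 3 - I/2
1/(B(100) + m(32)) = 1/(12 + (3 - 1/2*32)) = 1/(12 + (3 - 16)) = 1/(12 - 13) = 1/(-1) = -1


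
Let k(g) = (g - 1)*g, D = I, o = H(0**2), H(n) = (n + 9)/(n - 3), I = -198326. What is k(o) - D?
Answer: 198338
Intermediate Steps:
H(n) = (9 + n)/(-3 + n)
o = -3 (o = (9 + 0**2)/(-3 + 0**2) = (9 + 0)/(-3 + 0) = 9/(-3) = -1/3*9 = -3)
D = -198326
k(g) = g*(-1 + g) (k(g) = (-1 + g)*g = g*(-1 + g))
k(o) - D = -3*(-1 - 3) - 1*(-198326) = -3*(-4) + 198326 = 12 + 198326 = 198338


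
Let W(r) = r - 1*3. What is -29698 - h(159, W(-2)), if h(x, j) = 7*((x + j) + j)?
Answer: -30741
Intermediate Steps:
W(r) = -3 + r (W(r) = r - 3 = -3 + r)
h(x, j) = 7*x + 14*j (h(x, j) = 7*((j + x) + j) = 7*(x + 2*j) = 7*x + 14*j)
-29698 - h(159, W(-2)) = -29698 - (7*159 + 14*(-3 - 2)) = -29698 - (1113 + 14*(-5)) = -29698 - (1113 - 70) = -29698 - 1*1043 = -29698 - 1043 = -30741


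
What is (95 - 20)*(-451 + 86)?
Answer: -27375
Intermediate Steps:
(95 - 20)*(-451 + 86) = 75*(-365) = -27375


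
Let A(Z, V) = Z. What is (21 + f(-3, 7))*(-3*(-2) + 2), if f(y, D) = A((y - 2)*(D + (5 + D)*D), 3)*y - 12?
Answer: 10992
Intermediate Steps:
f(y, D) = -12 + y*(-2 + y)*(D + D*(5 + D)) (f(y, D) = ((y - 2)*(D + (5 + D)*D))*y - 12 = ((-2 + y)*(D + D*(5 + D)))*y - 12 = y*(-2 + y)*(D + D*(5 + D)) - 12 = -12 + y*(-2 + y)*(D + D*(5 + D)))
(21 + f(-3, 7))*(-3*(-2) + 2) = (21 + (-12 + 7*(-3)*(-12 - 2*7 + 6*(-3) + 7*(-3))))*(-3*(-2) + 2) = (21 + (-12 + 7*(-3)*(-12 - 14 - 18 - 21)))*(6 + 2) = (21 + (-12 + 7*(-3)*(-65)))*8 = (21 + (-12 + 1365))*8 = (21 + 1353)*8 = 1374*8 = 10992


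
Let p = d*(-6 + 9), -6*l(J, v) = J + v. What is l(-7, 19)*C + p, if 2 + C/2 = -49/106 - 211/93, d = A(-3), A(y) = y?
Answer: 48917/4929 ≈ 9.9243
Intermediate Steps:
l(J, v) = -J/6 - v/6 (l(J, v) = -(J + v)/6 = -J/6 - v/6)
d = -3
p = -9 (p = -3*(-6 + 9) = -3*3 = -9)
C = -46639/4929 (C = -4 + 2*(-49/106 - 211/93) = -4 + 2*(-26923/9858) = -4 - 26923/4929 = -46639/4929 ≈ -9.4622)
l(-7, 19)*C + p = (-⅙*(-7) - ⅙*19)*(-46639/4929) - 9 = (7/6 - 19/6)*(-46639/4929) - 9 = -2*(-46639/4929) - 9 = 93278/4929 - 9 = 48917/4929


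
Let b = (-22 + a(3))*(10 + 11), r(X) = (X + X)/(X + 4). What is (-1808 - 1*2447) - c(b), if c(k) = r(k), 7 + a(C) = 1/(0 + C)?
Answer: -1272847/299 ≈ -4257.0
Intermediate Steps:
r(X) = 2*X/(4 + X) (r(X) = (2*X)/(4 + X) = 2*X/(4 + X))
a(C) = -7 + 1/C (a(C) = -7 + 1/(0 + C) = -7 + 1/C)
b = -602 (b = (-22 + (-7 + 1/3))*(10 + 11) = (-22 + (-7 + 1/3))*21 = (-22 - 20/3)*21 = -86/3*21 = -602)
c(k) = 2*k/(4 + k)
(-1808 - 1*2447) - c(b) = (-1808 - 1*2447) - 2*(-602)/(4 - 602) = (-1808 - 2447) - 2*(-602)/(-598) = -4255 - 2*(-602)*(-1)/598 = -4255 - 1*602/299 = -4255 - 602/299 = -1272847/299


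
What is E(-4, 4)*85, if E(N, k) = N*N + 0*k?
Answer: 1360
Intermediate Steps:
E(N, k) = N² (E(N, k) = N² + 0 = N²)
E(-4, 4)*85 = (-4)²*85 = 16*85 = 1360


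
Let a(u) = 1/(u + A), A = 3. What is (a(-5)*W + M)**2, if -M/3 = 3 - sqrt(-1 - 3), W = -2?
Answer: 28 - 96*I ≈ 28.0 - 96.0*I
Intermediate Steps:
a(u) = 1/(3 + u) (a(u) = 1/(u + 3) = 1/(3 + u))
M = -9 + 6*I (M = -3*(3 - sqrt(-1 - 3)) = -3*(3 - sqrt(-4)) = -3*(3 - 2*I) = -9 + 6*I ≈ -9.0 + 6.0*I)
(a(-5)*W + M)**2 = (-2/(3 - 5) + (-9 + 6*I))**2 = (-2/(-2) + (-9 + 6*I))**2 = (-1/2*(-2) + (-9 + 6*I))**2 = (1 + (-9 + 6*I))**2 = (-8 + 6*I)**2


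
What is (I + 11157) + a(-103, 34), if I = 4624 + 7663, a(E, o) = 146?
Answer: 23590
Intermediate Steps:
I = 12287
(I + 11157) + a(-103, 34) = (12287 + 11157) + 146 = 23444 + 146 = 23590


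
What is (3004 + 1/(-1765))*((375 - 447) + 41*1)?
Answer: -164363829/1765 ≈ -93124.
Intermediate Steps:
(3004 + 1/(-1765))*((375 - 447) + 41*1) = (3004 - 1/1765)*(-72 + 41) = (5302059/1765)*(-31) = -164363829/1765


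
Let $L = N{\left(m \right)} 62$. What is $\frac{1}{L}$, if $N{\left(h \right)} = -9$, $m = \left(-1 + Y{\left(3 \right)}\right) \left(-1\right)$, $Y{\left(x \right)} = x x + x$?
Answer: $- \frac{1}{558} \approx -0.0017921$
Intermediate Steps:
$Y{\left(x \right)} = x + x^{2}$ ($Y{\left(x \right)} = x^{2} + x = x + x^{2}$)
$m = -11$ ($m = \left(-1 + 3 \left(1 + 3\right)\right) \left(-1\right) = \left(-1 + 3 \cdot 4\right) \left(-1\right) = \left(-1 + 12\right) \left(-1\right) = 11 \left(-1\right) = -11$)
$L = -558$ ($L = \left(-9\right) 62 = -558$)
$\frac{1}{L} = \frac{1}{-558} = - \frac{1}{558}$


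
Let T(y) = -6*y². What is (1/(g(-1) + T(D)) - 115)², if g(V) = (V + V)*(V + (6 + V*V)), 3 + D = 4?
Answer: 4289041/324 ≈ 13238.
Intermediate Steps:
D = 1 (D = -3 + 4 = 1)
g(V) = 2*V*(6 + V + V²) (g(V) = (2*V)*(V + (6 + V²)) = (2*V)*(6 + V + V²) = 2*V*(6 + V + V²))
(1/(g(-1) + T(D)) - 115)² = (1/(2*(-1)*(6 - 1 + (-1)²) - 6*1²) - 115)² = (1/(2*(-1)*(6 - 1 + 1) - 6*1) - 115)² = (1/(2*(-1)*6 - 6) - 115)² = (1/(-12 - 6) - 115)² = (1/(-18) - 115)² = (-1/18 - 115)² = (-2071/18)² = 4289041/324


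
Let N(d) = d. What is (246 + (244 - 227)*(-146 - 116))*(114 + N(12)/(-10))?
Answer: -2373312/5 ≈ -4.7466e+5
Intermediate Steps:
(246 + (244 - 227)*(-146 - 116))*(114 + N(12)/(-10)) = (246 + (244 - 227)*(-146 - 116))*(114 + 12/(-10)) = (246 + 17*(-262))*(114 + 12*(-1/10)) = (246 - 4454)*(114 - 6/5) = -4208*564/5 = -2373312/5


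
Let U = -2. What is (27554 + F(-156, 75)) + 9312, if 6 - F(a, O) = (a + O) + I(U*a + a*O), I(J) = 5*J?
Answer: 93893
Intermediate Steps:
F(a, O) = 6 - O + 9*a - 5*O*a (F(a, O) = 6 - ((a + O) + 5*(-2*a + a*O)) = 6 - ((O + a) + 5*(-2*a + O*a)) = 6 - ((O + a) + (-10*a + 5*O*a)) = 6 - (O - 9*a + 5*O*a) = 6 + (-O + 9*a - 5*O*a) = 6 - O + 9*a - 5*O*a)
(27554 + F(-156, 75)) + 9312 = (27554 + (6 - 1*75 - 1*(-156) - 5*(-156)*(-2 + 75))) + 9312 = (27554 + (6 - 75 + 156 - 5*(-156)*73)) + 9312 = (27554 + (6 - 75 + 156 + 56940)) + 9312 = (27554 + 57027) + 9312 = 84581 + 9312 = 93893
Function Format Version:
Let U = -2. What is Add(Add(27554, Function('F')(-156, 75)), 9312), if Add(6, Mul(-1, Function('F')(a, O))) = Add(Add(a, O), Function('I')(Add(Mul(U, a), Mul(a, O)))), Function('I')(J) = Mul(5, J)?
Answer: 93893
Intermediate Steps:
Function('F')(a, O) = Add(6, Mul(-1, O), Mul(9, a), Mul(-5, O, a)) (Function('F')(a, O) = Add(6, Mul(-1, Add(Add(a, O), Mul(5, Add(Mul(-2, a), Mul(a, O)))))) = Add(6, Mul(-1, Add(Add(O, a), Mul(5, Add(Mul(-2, a), Mul(O, a)))))) = Add(6, Mul(-1, Add(Add(O, a), Add(Mul(-10, a), Mul(5, O, a))))) = Add(6, Mul(-1, Add(O, Mul(-9, a), Mul(5, O, a)))) = Add(6, Add(Mul(-1, O), Mul(9, a), Mul(-5, O, a))) = Add(6, Mul(-1, O), Mul(9, a), Mul(-5, O, a)))
Add(Add(27554, Function('F')(-156, 75)), 9312) = Add(Add(27554, Add(6, Mul(-1, 75), Mul(-1, -156), Mul(-5, -156, Add(-2, 75)))), 9312) = Add(Add(27554, Add(6, -75, 156, Mul(-5, -156, 73))), 9312) = Add(Add(27554, Add(6, -75, 156, 56940)), 9312) = Add(Add(27554, 57027), 9312) = Add(84581, 9312) = 93893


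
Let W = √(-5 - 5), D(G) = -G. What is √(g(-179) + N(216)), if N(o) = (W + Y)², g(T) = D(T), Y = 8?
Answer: √(233 + 16*I*√10) ≈ 15.353 + 1.6478*I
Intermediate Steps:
g(T) = -T
W = I*√10 (W = √(-10) = I*√10 ≈ 3.1623*I)
N(o) = (8 + I*√10)² (N(o) = (I*√10 + 8)² = (8 + I*√10)²)
√(g(-179) + N(216)) = √(-1*(-179) + (8 + I*√10)²) = √(179 + (8 + I*√10)²)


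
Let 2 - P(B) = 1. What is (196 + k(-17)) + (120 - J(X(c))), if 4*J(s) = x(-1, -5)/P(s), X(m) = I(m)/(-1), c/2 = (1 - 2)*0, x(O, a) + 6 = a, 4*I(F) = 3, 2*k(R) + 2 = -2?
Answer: 1267/4 ≈ 316.75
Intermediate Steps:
P(B) = 1 (P(B) = 2 - 1*1 = 2 - 1 = 1)
k(R) = -2 (k(R) = -1 + (1/2)*(-2) = -1 - 1 = -2)
I(F) = 3/4 (I(F) = (1/4)*3 = 3/4)
x(O, a) = -6 + a
c = 0 (c = 2*((1 - 2)*0) = 2*(-1*0) = 2*0 = 0)
X(m) = -3/4 (X(m) = (3/4)/(-1) = (3/4)*(-1) = -3/4)
J(s) = -11/4 (J(s) = ((-6 - 5)/1)/4 = (-11*1)/4 = (1/4)*(-11) = -11/4)
(196 + k(-17)) + (120 - J(X(c))) = (196 - 2) + (120 - 1*(-11/4)) = 194 + (120 + 11/4) = 194 + 491/4 = 1267/4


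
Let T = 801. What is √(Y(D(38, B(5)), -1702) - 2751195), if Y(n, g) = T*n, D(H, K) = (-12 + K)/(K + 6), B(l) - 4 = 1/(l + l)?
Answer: I*√28071331374/101 ≈ 1658.9*I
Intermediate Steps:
B(l) = 4 + 1/(2*l) (B(l) = 4 + 1/(l + l) = 4 + 1/(2*l))
D(H, K) = (-12 + K)/(6 + K)
Y(n, g) = 801*n
√(Y(D(38, B(5)), -1702) - 2751195) = √(801*((-12 + (4 + (½)/5))/(6 + (4 + (½)/5))) - 2751195) = √(801*((-12 + (4 + (½)*(⅕)))/(6 + (4 + (½)*(⅕)))) - 2751195) = √(801*((-12 + (4 + ⅒))/(6 + (4 + ⅒))) - 2751195) = √(801*((-12 + 41/10)/(6 + 41/10)) - 2751195) = √(801*(-79/10/(101/10)) - 2751195) = √(801*((10/101)*(-79/10)) - 2751195) = √(801*(-79/101) - 2751195) = √(-63279/101 - 2751195) = √(-277933974/101) = I*√28071331374/101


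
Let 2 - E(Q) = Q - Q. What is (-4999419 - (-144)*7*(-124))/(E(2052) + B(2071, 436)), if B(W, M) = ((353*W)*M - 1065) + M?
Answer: -5124411/318742841 ≈ -0.016077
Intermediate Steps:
B(W, M) = -1065 + M + 353*M*W (B(W, M) = (353*M*W - 1065) + M = (-1065 + 353*M*W) + M = -1065 + M + 353*M*W)
E(Q) = 2 (E(Q) = 2 - (Q - Q) = 2 - 1*0 = 2 + 0 = 2)
(-4999419 - (-144)*7*(-124))/(E(2052) + B(2071, 436)) = (-4999419 - (-144)*7*(-124))/(2 + (-1065 + 436 + 353*436*2071)) = (-4999419 - 48*(-21)*(-124))/(2 + (-1065 + 436 + 318743468)) = (-4999419 + 1008*(-124))/(2 + 318742839) = (-4999419 - 124992)/318742841 = -5124411*1/318742841 = -5124411/318742841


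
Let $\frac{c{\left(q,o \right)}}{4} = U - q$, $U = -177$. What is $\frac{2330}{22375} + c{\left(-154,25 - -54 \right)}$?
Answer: $- \frac{411234}{4475} \approx -91.896$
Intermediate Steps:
$c{\left(q,o \right)} = -708 - 4 q$ ($c{\left(q,o \right)} = 4 \left(-177 - q\right) = -708 - 4 q$)
$\frac{2330}{22375} + c{\left(-154,25 - -54 \right)} = \frac{2330}{22375} - 92 = 2330 \cdot \frac{1}{22375} + \left(-708 + 616\right) = \frac{466}{4475} - 92 = - \frac{411234}{4475}$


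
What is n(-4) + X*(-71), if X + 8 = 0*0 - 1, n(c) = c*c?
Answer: 655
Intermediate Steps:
n(c) = c²
X = -9 (X = -8 + (0*0 - 1) = -8 + (0 - 1) = -8 - 1 = -9)
n(-4) + X*(-71) = (-4)² - 9*(-71) = 16 + 639 = 655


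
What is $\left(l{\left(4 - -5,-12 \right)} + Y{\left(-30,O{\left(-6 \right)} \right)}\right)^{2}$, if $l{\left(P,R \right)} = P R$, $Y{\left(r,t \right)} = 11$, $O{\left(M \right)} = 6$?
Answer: $9409$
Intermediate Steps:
$\left(l{\left(4 - -5,-12 \right)} + Y{\left(-30,O{\left(-6 \right)} \right)}\right)^{2} = \left(\left(4 - -5\right) \left(-12\right) + 11\right)^{2} = \left(\left(4 + 5\right) \left(-12\right) + 11\right)^{2} = \left(9 \left(-12\right) + 11\right)^{2} = \left(-108 + 11\right)^{2} = \left(-97\right)^{2} = 9409$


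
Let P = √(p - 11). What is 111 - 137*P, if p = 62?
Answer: 111 - 137*√51 ≈ -867.38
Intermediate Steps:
P = √51 (P = √(62 - 11) = √51 ≈ 7.1414)
111 - 137*P = 111 - 137*√51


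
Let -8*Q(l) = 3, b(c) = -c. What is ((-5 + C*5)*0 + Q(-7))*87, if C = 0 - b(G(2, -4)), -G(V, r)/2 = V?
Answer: -261/8 ≈ -32.625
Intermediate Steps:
G(V, r) = -2*V
Q(l) = -3/8 (Q(l) = -⅛*3 = -3/8)
C = -4 (C = 0 - (-1)*(-2*2) = 0 - (-1)*(-4) = 0 - 1*4 = 0 - 4 = -4)
((-5 + C*5)*0 + Q(-7))*87 = ((-5 - 4*5)*0 - 3/8)*87 = ((-5 - 20)*0 - 3/8)*87 = (-25*0 - 3/8)*87 = (0 - 3/8)*87 = -3/8*87 = -261/8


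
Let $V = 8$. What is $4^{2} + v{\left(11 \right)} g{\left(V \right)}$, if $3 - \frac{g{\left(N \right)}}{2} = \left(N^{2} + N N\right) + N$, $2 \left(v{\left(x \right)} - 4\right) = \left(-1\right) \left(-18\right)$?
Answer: $-3442$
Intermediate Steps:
$v{\left(x \right)} = 13$ ($v{\left(x \right)} = 4 + \frac{\left(-1\right) \left(-18\right)}{2} = 4 + \frac{1}{2} \cdot 18 = 4 + 9 = 13$)
$g{\left(N \right)} = 6 - 4 N^{2} - 2 N$ ($g{\left(N \right)} = 6 - 2 \left(\left(N^{2} + N N\right) + N\right) = 6 - 2 \left(\left(N^{2} + N^{2}\right) + N\right) = 6 - 2 \left(2 N^{2} + N\right) = 6 - 2 \left(N + 2 N^{2}\right) = 6 - \left(2 N + 4 N^{2}\right) = 6 - 4 N^{2} - 2 N$)
$4^{2} + v{\left(11 \right)} g{\left(V \right)} = 4^{2} + 13 \left(6 - 4 \cdot 8^{2} - 16\right) = 16 + 13 \left(6 - 256 - 16\right) = 16 + 13 \left(-266\right) = 16 - 3458 = -3442$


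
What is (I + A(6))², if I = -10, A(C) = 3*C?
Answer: 64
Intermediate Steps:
(I + A(6))² = (-10 + 3*6)² = (-10 + 18)² = 8² = 64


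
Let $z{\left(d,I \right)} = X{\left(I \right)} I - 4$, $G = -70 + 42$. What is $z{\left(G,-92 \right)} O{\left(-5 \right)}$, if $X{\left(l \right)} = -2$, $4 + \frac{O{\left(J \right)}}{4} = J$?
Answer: $-6480$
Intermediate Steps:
$O{\left(J \right)} = -16 + 4 J$
$G = -28$
$z{\left(d,I \right)} = -4 - 2 I$ ($z{\left(d,I \right)} = - 2 I - 4 = -4 - 2 I$)
$z{\left(G,-92 \right)} O{\left(-5 \right)} = \left(-4 - -184\right) \left(-16 + 4 \left(-5\right)\right) = \left(-4 + 184\right) \left(-16 - 20\right) = 180 \left(-36\right) = -6480$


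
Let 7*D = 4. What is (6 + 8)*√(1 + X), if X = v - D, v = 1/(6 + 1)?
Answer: 4*√7 ≈ 10.583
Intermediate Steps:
D = 4/7 (D = (⅐)*4 = 4/7 ≈ 0.57143)
v = ⅐ (v = 1/7 = ⅐ ≈ 0.14286)
X = -3/7 (X = ⅐ - 1*4/7 = ⅐ - 4/7 = -3/7 ≈ -0.42857)
(6 + 8)*√(1 + X) = (6 + 8)*√(1 - 3/7) = 14*√(4/7) = 14*(2*√7/7) = 4*√7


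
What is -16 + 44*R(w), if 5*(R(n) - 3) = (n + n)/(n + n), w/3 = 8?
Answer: 624/5 ≈ 124.80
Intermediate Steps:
w = 24 (w = 3*8 = 24)
R(n) = 16/5 (R(n) = 3 + ((n + n)/(n + n))/5 = 3 + ((2*n)/((2*n)))/5 = 3 + ((2*n)*(1/(2*n)))/5 = 3 + (⅕)*1 = 3 + ⅕ = 16/5)
-16 + 44*R(w) = -16 + 44*(16/5) = -16 + 704/5 = 624/5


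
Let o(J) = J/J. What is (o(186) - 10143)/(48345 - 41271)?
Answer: -5071/3537 ≈ -1.4337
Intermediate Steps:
o(J) = 1
(o(186) - 10143)/(48345 - 41271) = (1 - 10143)/(48345 - 41271) = -10142/7074 = -10142*1/7074 = -5071/3537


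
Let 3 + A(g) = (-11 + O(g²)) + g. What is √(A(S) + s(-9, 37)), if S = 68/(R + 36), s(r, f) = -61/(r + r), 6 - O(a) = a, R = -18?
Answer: I*√4894/18 ≈ 3.8865*I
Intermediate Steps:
O(a) = 6 - a
s(r, f) = -61/(2*r) (s(r, f) = -61*1/(2*r) = -61/(2*r))
S = 34/9 (S = 68/(-18 + 36) = 68/18 = 68*(1/18) = 34/9 ≈ 3.7778)
A(g) = -8 + g - g² (A(g) = -3 + ((-11 + (6 - g²)) + g) = -3 + ((-5 - g²) + g) = -3 + (-5 + g - g²) = -8 + g - g²)
√(A(S) + s(-9, 37)) = √((-8 + 34/9 - (34/9)²) - 61/2/(-9)) = √((-8 + 34/9 - 1*1156/81) - 61/2*(-⅑)) = √((-8 + 34/9 - 1156/81) + 61/18) = √(-1498/81 + 61/18) = √(-2447/162) = I*√4894/18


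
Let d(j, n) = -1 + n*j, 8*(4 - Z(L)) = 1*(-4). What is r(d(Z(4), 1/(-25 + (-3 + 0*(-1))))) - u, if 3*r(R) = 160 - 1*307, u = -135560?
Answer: 135511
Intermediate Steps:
Z(L) = 9/2 (Z(L) = 4 - (-4)/8 = 4 - ⅛*(-4) = 4 + ½ = 9/2)
d(j, n) = -1 + j*n
r(R) = -49 (r(R) = (160 - 1*307)/3 = (160 - 307)/3 = (⅓)*(-147) = -49)
r(d(Z(4), 1/(-25 + (-3 + 0*(-1))))) - u = -49 - 1*(-135560) = -49 + 135560 = 135511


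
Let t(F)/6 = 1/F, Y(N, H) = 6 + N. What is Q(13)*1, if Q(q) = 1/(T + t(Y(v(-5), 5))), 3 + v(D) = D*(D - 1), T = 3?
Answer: 11/35 ≈ 0.31429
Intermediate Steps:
v(D) = -3 + D*(-1 + D) (v(D) = -3 + D*(D - 1) = -3 + D*(-1 + D))
t(F) = 6/F (t(F) = 6*(1/F) = 6/F)
Q(q) = 11/35 (Q(q) = 1/(3 + 6/(6 + (-3 + (-5)**2 - 1*(-5)))) = 1/(3 + 6/(6 + (-3 + 25 + 5))) = 1/(3 + 6/(6 + 27)) = 1/(3 + 6/33) = 1/(3 + 6*(1/33)) = 1/(3 + 2/11) = 1/(35/11) = 11/35)
Q(13)*1 = (11/35)*1 = 11/35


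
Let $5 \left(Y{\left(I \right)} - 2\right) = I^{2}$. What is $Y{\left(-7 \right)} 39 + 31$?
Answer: $\frac{2456}{5} \approx 491.2$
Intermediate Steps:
$Y{\left(I \right)} = 2 + \frac{I^{2}}{5}$
$Y{\left(-7 \right)} 39 + 31 = \left(2 + \frac{\left(-7\right)^{2}}{5}\right) 39 + 31 = \left(2 + \frac{1}{5} \cdot 49\right) 39 + 31 = \left(2 + \frac{49}{5}\right) 39 + 31 = \frac{59}{5} \cdot 39 + 31 = \frac{2301}{5} + 31 = \frac{2456}{5}$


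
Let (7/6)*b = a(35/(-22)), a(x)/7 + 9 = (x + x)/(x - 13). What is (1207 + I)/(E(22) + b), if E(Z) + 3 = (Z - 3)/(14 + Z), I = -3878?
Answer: 10288692/212491 ≈ 48.419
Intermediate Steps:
E(Z) = -3 + (-3 + Z)/(14 + Z) (E(Z) = -3 + (Z - 3)/(14 + Z) = -3 + (-3 + Z)/(14 + Z))
a(x) = -63 + 14*x/(-13 + x) (a(x) = -63 + 7*((x + x)/(x - 13)) = -63 + 7*((2*x)/(-13 + x)) = -63 + 7*(2*x/(-13 + x)) = -63 + 14*x/(-13 + x))
b = -5638/107 (b = 6*(7*(117 - 245/(-22))/(-13 + 35/(-22)))/7 = 6*(7*(117 - 245*(-1)/22)/(-13 + 35*(-1/22)))/7 = 6*(7*(117 - 7*(-35/22))/(-13 - 35/22))/7 = 6*(7*(117 + 245/22)/(-321/22))/7 = 6*(7*(-22/321)*(2819/22))/7 = (6/7)*(-19733/321) = -5638/107 ≈ -52.692)
(1207 + I)/(E(22) + b) = (1207 - 3878)/((-45 - 2*22)/(14 + 22) - 5638/107) = -2671/((-45 - 44)/36 - 5638/107) = -2671/((1/36)*(-89) - 5638/107) = -2671/(-89/36 - 5638/107) = -2671/(-212491/3852) = -2671*(-3852/212491) = 10288692/212491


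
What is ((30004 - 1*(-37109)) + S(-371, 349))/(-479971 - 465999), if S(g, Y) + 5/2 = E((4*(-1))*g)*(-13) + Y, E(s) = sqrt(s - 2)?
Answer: -134919/1891940 + 13*sqrt(1482)/945970 ≈ -0.070783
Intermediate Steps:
E(s) = sqrt(-2 + s)
S(g, Y) = -5/2 + Y - 13*sqrt(-2 - 4*g) (S(g, Y) = -5/2 + (sqrt(-2 + (4*(-1))*g)*(-13) + Y) = -5/2 + (sqrt(-2 - 4*g)*(-13) + Y) = -5/2 + (-13*sqrt(-2 - 4*g) + Y) = -5/2 + (Y - 13*sqrt(-2 - 4*g)) = -5/2 + Y - 13*sqrt(-2 - 4*g))
((30004 - 1*(-37109)) + S(-371, 349))/(-479971 - 465999) = ((30004 - 1*(-37109)) + (-5/2 + 349 - 13*sqrt(-2 - 4*(-371))))/(-479971 - 465999) = ((30004 + 37109) + (-5/2 + 349 - 13*sqrt(-2 + 1484)))/(-945970) = (67113 + (-5/2 + 349 - 13*sqrt(1482)))*(-1/945970) = (67113 + (693/2 - 13*sqrt(1482)))*(-1/945970) = (134919/2 - 13*sqrt(1482))*(-1/945970) = -134919/1891940 + 13*sqrt(1482)/945970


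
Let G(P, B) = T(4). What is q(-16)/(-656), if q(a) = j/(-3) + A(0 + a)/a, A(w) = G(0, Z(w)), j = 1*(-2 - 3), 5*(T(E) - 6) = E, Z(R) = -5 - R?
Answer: -149/78720 ≈ -0.0018928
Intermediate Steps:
T(E) = 6 + E/5
G(P, B) = 34/5 (G(P, B) = 6 + (⅕)*4 = 6 + ⅘ = 34/5)
j = -5 (j = 1*(-5) = -5)
A(w) = 34/5
q(a) = 5/3 + 34/(5*a) (q(a) = -5/(-3) + 34/(5*a) = -5*(-⅓) + 34/(5*a) = 5/3 + 34/(5*a))
q(-16)/(-656) = ((1/15)*(102 + 25*(-16))/(-16))/(-656) = ((1/15)*(-1/16)*(102 - 400))*(-1/656) = ((1/15)*(-1/16)*(-298))*(-1/656) = (149/120)*(-1/656) = -149/78720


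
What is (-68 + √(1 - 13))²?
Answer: 4612 - 272*I*√3 ≈ 4612.0 - 471.12*I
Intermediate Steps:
(-68 + √(1 - 13))² = (-68 + √(-12))² = (-68 + 2*I*√3)²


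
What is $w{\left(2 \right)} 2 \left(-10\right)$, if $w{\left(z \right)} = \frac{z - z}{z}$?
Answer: $0$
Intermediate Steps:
$w{\left(z \right)} = 0$ ($w{\left(z \right)} = \frac{0}{z} = 0$)
$w{\left(2 \right)} 2 \left(-10\right) = 0 \cdot 2 \left(-10\right) = 0 \left(-10\right) = 0$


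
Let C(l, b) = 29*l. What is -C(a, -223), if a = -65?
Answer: 1885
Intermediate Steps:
-C(a, -223) = -29*(-65) = -1*(-1885) = 1885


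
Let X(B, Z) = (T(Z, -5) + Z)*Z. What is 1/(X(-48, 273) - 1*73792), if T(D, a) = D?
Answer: 1/75266 ≈ 1.3286e-5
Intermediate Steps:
X(B, Z) = 2*Z² (X(B, Z) = (Z + Z)*Z = (2*Z)*Z = 2*Z²)
1/(X(-48, 273) - 1*73792) = 1/(2*273² - 1*73792) = 1/(2*74529 - 73792) = 1/(149058 - 73792) = 1/75266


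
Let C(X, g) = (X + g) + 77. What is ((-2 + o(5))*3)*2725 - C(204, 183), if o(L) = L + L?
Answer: 64936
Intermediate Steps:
C(X, g) = 77 + X + g
o(L) = 2*L
((-2 + o(5))*3)*2725 - C(204, 183) = ((-2 + 2*5)*3)*2725 - (77 + 204 + 183) = ((-2 + 10)*3)*2725 - 1*464 = (8*3)*2725 - 464 = 24*2725 - 464 = 65400 - 464 = 64936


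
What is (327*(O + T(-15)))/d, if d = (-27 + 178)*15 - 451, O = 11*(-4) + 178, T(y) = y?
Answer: 38913/1814 ≈ 21.451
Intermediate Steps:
O = 134 (O = -44 + 178 = 134)
d = 1814 (d = 151*15 - 451 = 2265 - 451 = 1814)
(327*(O + T(-15)))/d = (327*(134 - 15))/1814 = (327*119)*(1/1814) = 38913*(1/1814) = 38913/1814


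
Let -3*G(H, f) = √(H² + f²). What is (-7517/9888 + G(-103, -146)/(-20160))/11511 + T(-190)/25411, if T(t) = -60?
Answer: -7020260567/2892299535648 + √1277/139237056 ≈ -0.0024270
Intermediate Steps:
G(H, f) = -√(H² + f²)/3
(-7517/9888 + G(-103, -146)/(-20160))/11511 + T(-190)/25411 = (-7517/9888 - √((-103)² + (-146)²)/3/(-20160))/11511 - 60/25411 = (-7517*1/9888 - √(10609 + 21316)/3*(-1/20160))*(1/11511) - 60*1/25411 = (-7517/9888 - 5*√1277/3*(-1/20160))*(1/11511) - 60/25411 = (-7517/9888 + √1277/12096)*(1/11511) - 60/25411 = (-7517/113820768 + √1277/139237056) - 60/25411 = -7020260567/2892299535648 + √1277/139237056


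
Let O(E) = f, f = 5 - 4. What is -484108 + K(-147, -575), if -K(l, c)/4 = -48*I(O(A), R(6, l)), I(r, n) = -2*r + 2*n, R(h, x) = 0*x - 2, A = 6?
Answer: -485260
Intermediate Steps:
f = 1
R(h, x) = -2 (R(h, x) = 0 - 2 = -2)
O(E) = 1
K(l, c) = -1152 (K(l, c) = -(-192)*(-2*1 + 2*(-2)) = -(-192)*(-2 - 4) = -(-192)*(-6) = -4*288 = -1152)
-484108 + K(-147, -575) = -484108 - 1152 = -485260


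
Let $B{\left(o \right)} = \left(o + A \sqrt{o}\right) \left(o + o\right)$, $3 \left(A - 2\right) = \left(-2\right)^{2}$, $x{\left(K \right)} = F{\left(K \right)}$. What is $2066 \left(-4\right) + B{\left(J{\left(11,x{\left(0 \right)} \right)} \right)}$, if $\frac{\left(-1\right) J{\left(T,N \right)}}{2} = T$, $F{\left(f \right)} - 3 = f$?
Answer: $-7296 - \frac{440 i \sqrt{22}}{3} \approx -7296.0 - 687.93 i$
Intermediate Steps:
$F{\left(f \right)} = 3 + f$
$x{\left(K \right)} = 3 + K$
$J{\left(T,N \right)} = - 2 T$
$A = \frac{10}{3}$ ($A = 2 + \frac{\left(-2\right)^{2}}{3} = 2 + \frac{1}{3} \cdot 4 = 2 + \frac{4}{3} = \frac{10}{3} \approx 3.3333$)
$B{\left(o \right)} = 2 o \left(o + \frac{10 \sqrt{o}}{3}\right)$ ($B{\left(o \right)} = \left(o + \frac{10 \sqrt{o}}{3}\right) \left(o + o\right) = \left(o + \frac{10 \sqrt{o}}{3}\right) 2 o = 2 o \left(o + \frac{10 \sqrt{o}}{3}\right)$)
$2066 \left(-4\right) + B{\left(J{\left(11,x{\left(0 \right)} \right)} \right)} = 2066 \left(-4\right) + \left(2 \left(\left(-2\right) 11\right)^{2} + \frac{20 \left(\left(-2\right) 11\right)^{\frac{3}{2}}}{3}\right) = -8264 + \left(2 \left(-22\right)^{2} + \frac{20 \left(-22\right)^{\frac{3}{2}}}{3}\right) = -8264 + \left(2 \cdot 484 + \frac{20 \left(- 22 i \sqrt{22}\right)}{3}\right) = -8264 + \left(968 - \frac{440 i \sqrt{22}}{3}\right) = -7296 - \frac{440 i \sqrt{22}}{3}$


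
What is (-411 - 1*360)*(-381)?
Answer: 293751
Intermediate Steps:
(-411 - 1*360)*(-381) = (-411 - 360)*(-381) = -771*(-381) = 293751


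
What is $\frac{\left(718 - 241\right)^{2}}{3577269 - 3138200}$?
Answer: $\frac{227529}{439069} \approx 0.51821$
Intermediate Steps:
$\frac{\left(718 - 241\right)^{2}}{3577269 - 3138200} = \frac{477^{2}}{3577269 - 3138200} = \frac{227529}{439069}$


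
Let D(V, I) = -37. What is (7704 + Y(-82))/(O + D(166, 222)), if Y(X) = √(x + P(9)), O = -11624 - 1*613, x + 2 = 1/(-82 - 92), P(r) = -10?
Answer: -3852/6137 - I*√363486/2135676 ≈ -0.62767 - 0.0002823*I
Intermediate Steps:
x = -349/174 (x = -2 + 1/(-82 - 92) = -2 + 1/(-174) = -2 - 1/174 = -349/174 ≈ -2.0057)
O = -12237 (O = -11624 - 613 = -12237)
Y(X) = I*√363486/174 (Y(X) = √(-349/174 - 10) = √(-2089/174) = I*√363486/174)
(7704 + Y(-82))/(O + D(166, 222)) = (7704 + I*√363486/174)/(-12237 - 37) = (7704 + I*√363486/174)/(-12274) = (7704 + I*√363486/174)*(-1/12274) = -3852/6137 - I*√363486/2135676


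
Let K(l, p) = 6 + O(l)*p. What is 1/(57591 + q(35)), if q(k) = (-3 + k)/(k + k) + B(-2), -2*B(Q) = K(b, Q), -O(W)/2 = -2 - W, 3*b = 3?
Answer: 35/2015806 ≈ 1.7363e-5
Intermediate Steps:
b = 1 (b = (⅓)*3 = 1)
O(W) = 4 + 2*W (O(W) = -2*(-2 - W) = 4 + 2*W)
K(l, p) = 6 + p*(4 + 2*l) (K(l, p) = 6 + (4 + 2*l)*p = 6 + p*(4 + 2*l))
B(Q) = -3 - 3*Q (B(Q) = -(6 + 2*Q*(2 + 1))/2 = -(6 + 2*Q*3)/2 = -(6 + 6*Q)/2 = -3 - 3*Q)
q(k) = 3 + (-3 + k)/(2*k) (q(k) = (-3 + k)/(k + k) + (-3 - 3*(-2)) = (-3 + k)/((2*k)) + (-3 + 6) = (-3 + k)*(1/(2*k)) + 3 = (-3 + k)/(2*k) + 3 = 3 + (-3 + k)/(2*k))
1/(57591 + q(35)) = 1/(57591 + (½)*(-3 + 7*35)/35) = 1/(57591 + (½)*(1/35)*(-3 + 245)) = 1/(57591 + (½)*(1/35)*242) = 1/(57591 + 121/35) = 1/(2015806/35) = 35/2015806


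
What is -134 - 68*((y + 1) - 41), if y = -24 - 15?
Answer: 5238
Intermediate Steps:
y = -39
-134 - 68*((y + 1) - 41) = -134 - 68*((-39 + 1) - 41) = -134 - 68*(-38 - 41) = -134 - 68*(-79) = -134 + 5372 = 5238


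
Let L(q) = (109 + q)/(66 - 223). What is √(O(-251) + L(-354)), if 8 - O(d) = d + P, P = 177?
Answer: √2059683/157 ≈ 9.1411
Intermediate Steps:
L(q) = -109/157 - q/157 (L(q) = (109 + q)/(-157) = (109 + q)*(-1/157) = -109/157 - q/157)
O(d) = -169 - d (O(d) = 8 - (d + 177) = 8 - (177 + d) = 8 + (-177 - d) = -169 - d)
√(O(-251) + L(-354)) = √((-169 - 1*(-251)) + (-109/157 - 1/157*(-354))) = √((-169 + 251) + (-109/157 + 354/157)) = √(82 + 245/157) = √(13119/157) = √2059683/157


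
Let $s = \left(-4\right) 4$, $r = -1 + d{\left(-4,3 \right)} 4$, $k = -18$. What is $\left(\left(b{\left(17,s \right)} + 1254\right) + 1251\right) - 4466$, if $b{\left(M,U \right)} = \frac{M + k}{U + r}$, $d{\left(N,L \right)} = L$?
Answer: $- \frac{9804}{5} \approx -1960.8$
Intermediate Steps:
$r = 11$ ($r = -1 + 3 \cdot 4 = -1 + 12 = 11$)
$s = -16$
$b{\left(M,U \right)} = \frac{-18 + M}{11 + U}$ ($b{\left(M,U \right)} = \frac{M - 18}{U + 11} = \frac{-18 + M}{11 + U}$)
$\left(\left(b{\left(17,s \right)} + 1254\right) + 1251\right) - 4466 = \left(\left(\frac{-18 + 17}{11 - 16} + 1254\right) + 1251\right) - 4466 = \left(\left(\frac{1}{-5} \left(-1\right) + 1254\right) + 1251\right) - 4466 = \left(\left(\left(- \frac{1}{5}\right) \left(-1\right) + 1254\right) + 1251\right) - 4466 = \left(\left(\frac{1}{5} + 1254\right) + 1251\right) - 4466 = \left(\frac{6271}{5} + 1251\right) - 4466 = \frac{12526}{5} - 4466 = - \frac{9804}{5}$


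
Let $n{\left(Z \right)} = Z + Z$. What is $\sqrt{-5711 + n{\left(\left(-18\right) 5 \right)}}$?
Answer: $i \sqrt{5891} \approx 76.753 i$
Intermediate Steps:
$n{\left(Z \right)} = 2 Z$
$\sqrt{-5711 + n{\left(\left(-18\right) 5 \right)}} = \sqrt{-5711 + 2 \left(\left(-18\right) 5\right)} = \sqrt{-5711 + 2 \left(-90\right)} = \sqrt{-5711 - 180} = \sqrt{-5891} = i \sqrt{5891}$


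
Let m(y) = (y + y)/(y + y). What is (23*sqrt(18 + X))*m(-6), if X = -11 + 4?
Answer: 23*sqrt(11) ≈ 76.282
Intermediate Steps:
X = -7
m(y) = 1 (m(y) = (2*y)/((2*y)) = (2*y)*(1/(2*y)) = 1)
(23*sqrt(18 + X))*m(-6) = (23*sqrt(18 - 7))*1 = (23*sqrt(11))*1 = 23*sqrt(11)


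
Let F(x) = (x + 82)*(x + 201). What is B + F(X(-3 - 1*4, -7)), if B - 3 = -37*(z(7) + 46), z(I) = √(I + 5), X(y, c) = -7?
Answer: 12851 - 74*√3 ≈ 12723.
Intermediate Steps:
z(I) = √(5 + I)
F(x) = (82 + x)*(201 + x)
B = -1699 - 74*√3 (B = 3 - 37*(√(5 + 7) + 46) = 3 - 37*(√12 + 46) = 3 - 37*(2*√3 + 46) = 3 - 37*(46 + 2*√3) = 3 + (-1702 - 74*√3) = -1699 - 74*√3 ≈ -1827.2)
B + F(X(-3 - 1*4, -7)) = (-1699 - 74*√3) + (16482 + (-7)² + 283*(-7)) = (-1699 - 74*√3) + (16482 + 49 - 1981) = (-1699 - 74*√3) + 14550 = 12851 - 74*√3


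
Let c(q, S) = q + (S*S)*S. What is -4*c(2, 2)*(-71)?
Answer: 2840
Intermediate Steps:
c(q, S) = q + S³ (c(q, S) = q + S²*S = q + S³)
-4*c(2, 2)*(-71) = -4*(2 + 2³)*(-71) = -4*(2 + 8)*(-71) = -4*10*(-71) = -40*(-71) = 2840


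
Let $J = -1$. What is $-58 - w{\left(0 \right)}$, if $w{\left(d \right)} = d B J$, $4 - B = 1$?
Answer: $-58$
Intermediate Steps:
$B = 3$ ($B = 4 - 1 = 3$)
$w{\left(d \right)} = - 3 d$ ($w{\left(d \right)} = d 3 \left(-1\right) = 3 d \left(-1\right) = - 3 d$)
$-58 - w{\left(0 \right)} = -58 - \left(-3\right) 0 = -58 - 0 = -58 + 0 = -58$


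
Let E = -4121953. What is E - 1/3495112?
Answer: -14406687393737/3495112 ≈ -4.1220e+6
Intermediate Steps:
E - 1/3495112 = -4121953 - 1/3495112 = -14406687393737/3495112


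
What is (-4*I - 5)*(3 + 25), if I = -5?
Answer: 420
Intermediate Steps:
(-4*I - 5)*(3 + 25) = (-4*(-5) - 5)*(3 + 25) = (20 - 5)*28 = 15*28 = 420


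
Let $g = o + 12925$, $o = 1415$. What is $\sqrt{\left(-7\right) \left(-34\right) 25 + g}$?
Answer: $\sqrt{20290} \approx 142.44$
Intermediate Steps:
$g = 14340$ ($g = 1415 + 12925 = 14340$)
$\sqrt{\left(-7\right) \left(-34\right) 25 + g} = \sqrt{\left(-7\right) \left(-34\right) 25 + 14340} = \sqrt{238 \cdot 25 + 14340} = \sqrt{5950 + 14340} = \sqrt{20290}$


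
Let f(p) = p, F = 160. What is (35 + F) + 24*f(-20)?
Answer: -285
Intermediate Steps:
(35 + F) + 24*f(-20) = (35 + 160) + 24*(-20) = 195 - 480 = -285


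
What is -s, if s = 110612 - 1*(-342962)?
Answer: -453574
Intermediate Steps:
s = 453574 (s = 110612 + 342962 = 453574)
-s = -1*453574 = -453574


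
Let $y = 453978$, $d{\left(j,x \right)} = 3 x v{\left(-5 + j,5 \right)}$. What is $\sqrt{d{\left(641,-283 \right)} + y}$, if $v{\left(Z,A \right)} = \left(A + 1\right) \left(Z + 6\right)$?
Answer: $9 i \sqrt{34770} \approx 1678.2 i$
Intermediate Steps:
$v{\left(Z,A \right)} = \left(1 + A\right) \left(6 + Z\right)$
$d{\left(j,x \right)} = 3 x \left(6 + 6 j\right)$ ($d{\left(j,x \right)} = 3 x \left(6 + \left(-5 + j\right) + 6 \cdot 5 + 5 \left(-5 + j\right)\right) = 3 x \left(6 + \left(-5 + j\right) + 30 + \left(-25 + 5 j\right)\right) = 3 x \left(6 + 6 j\right)$)
$\sqrt{d{\left(641,-283 \right)} + y} = \sqrt{18 \left(-283\right) \left(1 + 641\right) + 453978} = \sqrt{18 \left(-283\right) 642 + 453978} = \sqrt{-3270348 + 453978} = \sqrt{-2816370} = 9 i \sqrt{34770}$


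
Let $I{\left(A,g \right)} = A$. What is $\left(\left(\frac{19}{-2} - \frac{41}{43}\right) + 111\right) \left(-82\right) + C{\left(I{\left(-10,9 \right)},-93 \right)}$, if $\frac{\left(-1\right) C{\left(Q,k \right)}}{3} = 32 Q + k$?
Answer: $- \frac{301250}{43} \approx -7005.8$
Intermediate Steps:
$C{\left(Q,k \right)} = - 96 Q - 3 k$ ($C{\left(Q,k \right)} = - 3 \left(32 Q + k\right) = - 3 \left(k + 32 Q\right) = - 96 Q - 3 k$)
$\left(\left(\frac{19}{-2} - \frac{41}{43}\right) + 111\right) \left(-82\right) + C{\left(I{\left(-10,9 \right)},-93 \right)} = \left(\left(\frac{19}{-2} - \frac{41}{43}\right) + 111\right) \left(-82\right) - -1239 = \left(\left(19 \left(- \frac{1}{2}\right) - \frac{41}{43}\right) + 111\right) \left(-82\right) + \left(960 + 279\right) = \left(\left(- \frac{19}{2} - \frac{41}{43}\right) + 111\right) \left(-82\right) + 1239 = \left(- \frac{899}{86} + 111\right) \left(-82\right) + 1239 = \frac{8647}{86} \left(-82\right) + 1239 = - \frac{354527}{43} + 1239 = - \frac{301250}{43}$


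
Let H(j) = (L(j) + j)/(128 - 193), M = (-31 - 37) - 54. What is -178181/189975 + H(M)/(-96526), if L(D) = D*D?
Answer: -6559629632/7011407325 ≈ -0.93556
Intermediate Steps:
M = -122 (M = -68 - 54 = -122)
L(D) = D²
H(j) = -j/65 - j²/65 (H(j) = (j² + j)/(128 - 193) = (j + j²)/(-65) = (j + j²)*(-1/65) = -j/65 - j²/65)
-178181/189975 + H(M)/(-96526) = -178181/189975 + ((1/65)*(-122)*(-1 - 1*(-122)))/(-96526) = -178181*1/189975 + ((1/65)*(-122)*(-1 + 122))*(-1/96526) = -178181/189975 + ((1/65)*(-122)*121)*(-1/96526) = -178181/189975 - 14762/65*(-1/96526) = -178181/189975 + 7381/3137095 = -6559629632/7011407325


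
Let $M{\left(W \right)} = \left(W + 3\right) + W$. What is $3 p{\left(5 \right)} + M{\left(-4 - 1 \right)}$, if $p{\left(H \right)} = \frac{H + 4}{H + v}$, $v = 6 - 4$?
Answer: $- \frac{22}{7} \approx -3.1429$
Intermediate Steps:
$v = 2$
$p{\left(H \right)} = \frac{4 + H}{2 + H}$ ($p{\left(H \right)} = \frac{H + 4}{H + 2} = \frac{4 + H}{2 + H}$)
$M{\left(W \right)} = 3 + 2 W$ ($M{\left(W \right)} = \left(3 + W\right) + W = 3 + 2 W$)
$3 p{\left(5 \right)} + M{\left(-4 - 1 \right)} = 3 \frac{4 + 5}{2 + 5} + \left(3 + 2 \left(-4 - 1\right)\right) = 3 \cdot \frac{1}{7} \cdot 9 + \left(3 + 2 \left(-4 - 1\right)\right) = 3 \cdot \frac{1}{7} \cdot 9 + \left(3 + 2 \left(-5\right)\right) = 3 \cdot \frac{9}{7} + \left(3 - 10\right) = \frac{27}{7} - 7 = - \frac{22}{7}$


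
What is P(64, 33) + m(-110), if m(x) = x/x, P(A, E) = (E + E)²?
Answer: 4357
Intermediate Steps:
P(A, E) = 4*E² (P(A, E) = (2*E)² = 4*E²)
m(x) = 1
P(64, 33) + m(-110) = 4*33² + 1 = 4*1089 + 1 = 4356 + 1 = 4357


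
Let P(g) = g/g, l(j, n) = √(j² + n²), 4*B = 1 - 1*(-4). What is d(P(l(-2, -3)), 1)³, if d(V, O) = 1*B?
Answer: 125/64 ≈ 1.9531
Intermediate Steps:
B = 5/4 (B = (1 - 1*(-4))/4 = (1 + 4)/4 = (¼)*5 = 5/4 ≈ 1.2500)
P(g) = 1
d(V, O) = 5/4 (d(V, O) = 1*(5/4) = 5/4)
d(P(l(-2, -3)), 1)³ = (5/4)³ = 125/64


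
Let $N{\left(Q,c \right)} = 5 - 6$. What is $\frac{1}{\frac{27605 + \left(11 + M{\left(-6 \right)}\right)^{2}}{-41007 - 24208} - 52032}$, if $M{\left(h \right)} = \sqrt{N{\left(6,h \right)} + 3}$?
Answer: $- \frac{2514701225690}{130846003371384917} + \frac{65215 \sqrt{2}}{523384013485539668} \approx -1.9219 \cdot 10^{-5}$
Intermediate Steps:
$N{\left(Q,c \right)} = -1$ ($N{\left(Q,c \right)} = 5 - 6 = -1$)
$M{\left(h \right)} = \sqrt{2}$ ($M{\left(h \right)} = \sqrt{-1 + 3} = \sqrt{2}$)
$\frac{1}{\frac{27605 + \left(11 + M{\left(-6 \right)}\right)^{2}}{-41007 - 24208} - 52032} = \frac{1}{\frac{27605 + \left(11 + \sqrt{2}\right)^{2}}{-41007 - 24208} - 52032} = \frac{1}{\frac{27605 + \left(11 + \sqrt{2}\right)^{2}}{-65215} - 52032} = \frac{1}{\left(27605 + \left(11 + \sqrt{2}\right)^{2}\right) \left(- \frac{1}{65215}\right) - 52032} = \frac{1}{\left(- \frac{5521}{13043} - \frac{\left(11 + \sqrt{2}\right)^{2}}{65215}\right) - 52032} = \frac{1}{- \frac{678658897}{13043} - \frac{\left(11 + \sqrt{2}\right)^{2}}{65215}}$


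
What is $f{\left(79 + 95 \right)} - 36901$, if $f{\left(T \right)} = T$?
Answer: $-36727$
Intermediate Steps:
$f{\left(79 + 95 \right)} - 36901 = \left(79 + 95\right) - 36901 = 174 - 36901 = -36727$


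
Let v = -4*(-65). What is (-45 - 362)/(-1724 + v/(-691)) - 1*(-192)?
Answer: 229057685/1191544 ≈ 192.24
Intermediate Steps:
v = 260
(-45 - 362)/(-1724 + v/(-691)) - 1*(-192) = (-45 - 362)/(-1724 + 260/(-691)) - 1*(-192) = -407/(-1724 + 260*(-1/691)) + 192 = -407/(-1724 - 260/691) + 192 = -407/(-1191544/691) + 192 = -407*(-691/1191544) + 192 = 281237/1191544 + 192 = 229057685/1191544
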